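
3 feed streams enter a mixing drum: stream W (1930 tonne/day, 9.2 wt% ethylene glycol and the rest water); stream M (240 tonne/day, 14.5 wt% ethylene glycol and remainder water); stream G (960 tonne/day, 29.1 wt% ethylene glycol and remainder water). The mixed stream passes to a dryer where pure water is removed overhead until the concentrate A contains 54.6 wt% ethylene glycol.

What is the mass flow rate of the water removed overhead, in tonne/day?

2229 tonne/day

ethylene glycol entering = 1930×0.092 + 240×0.145 + 960×0.291 = 491.72 tonne/day.
All ethylene glycol reports to A, so A = 491.72/0.546 = 900.59 tonne/day.
Total feed = 3130 tonne/day; overhead = 3130 − 900.59 = 2229.4 tonne/day.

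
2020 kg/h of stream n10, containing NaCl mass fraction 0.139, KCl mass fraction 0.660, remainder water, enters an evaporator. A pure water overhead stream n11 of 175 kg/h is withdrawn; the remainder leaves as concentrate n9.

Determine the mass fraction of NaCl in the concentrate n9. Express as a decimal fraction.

NaCl is not removed: 2020×0.139 = 280.78 kg/h of NaCl enters n9.
Concentrate = 2020 − 175 = 1845 kg/h.
Mass fraction = 280.78/1845 = 0.152.

0.152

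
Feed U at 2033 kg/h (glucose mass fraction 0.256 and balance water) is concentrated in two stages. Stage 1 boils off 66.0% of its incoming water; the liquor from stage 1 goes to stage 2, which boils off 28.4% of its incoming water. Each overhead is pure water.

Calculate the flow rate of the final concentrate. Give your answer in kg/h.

water in feed = 2033×0.744 = 1512.6 kg/h.
After stage 1: water left = (1−0.660)×1512.6 = 514.27; stream total = 1034.7 kg/h.
After stage 2: water left = (1−0.284)×514.27 = 368.22; final concentrate = 888.66 kg/h.

888.7 kg/h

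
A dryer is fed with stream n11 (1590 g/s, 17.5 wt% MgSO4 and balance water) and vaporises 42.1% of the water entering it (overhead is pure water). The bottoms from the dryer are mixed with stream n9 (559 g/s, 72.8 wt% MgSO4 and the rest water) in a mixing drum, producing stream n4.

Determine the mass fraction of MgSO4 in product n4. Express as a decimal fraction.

Vapour removed = 0.421×0.825×1590 = 552.25 g/s; concentrate = 1037.8 g/s.
MgSO4 reaching the mixer = 278.25 (from concentrate) + 559×0.728 = 685.2 g/s.
Product flow = 1037.8 + 559 = 1596.8 g/s; MgSO4 fraction = 0.429.

0.429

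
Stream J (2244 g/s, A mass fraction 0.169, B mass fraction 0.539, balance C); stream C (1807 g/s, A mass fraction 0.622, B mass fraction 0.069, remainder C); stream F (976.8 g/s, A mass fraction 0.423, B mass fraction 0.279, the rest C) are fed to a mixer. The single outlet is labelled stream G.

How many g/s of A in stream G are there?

A out = A in = 2244×0.169 + 1807×0.622 + 976.8×0.423 = 1916.4 g/s.

1916 g/s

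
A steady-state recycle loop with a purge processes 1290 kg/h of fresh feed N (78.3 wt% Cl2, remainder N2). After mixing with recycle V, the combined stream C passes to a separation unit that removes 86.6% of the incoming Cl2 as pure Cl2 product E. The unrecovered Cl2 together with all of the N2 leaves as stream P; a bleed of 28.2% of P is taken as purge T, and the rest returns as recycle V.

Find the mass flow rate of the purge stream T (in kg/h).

N2 enters only via N and leaves only via the purge: 1290×0.217 = 0.282×(N2 in P), and the separation unit passes all N2, so N2 in C = N2 in P = 992.66 kg/h.
Cl2 in C: m_A = 1290×0.783 + (1−0.282)·(1−0.866)·m_A, so m_A = 1010.1/0.9038 = 1117.6 kg/h.
P = (1−0.866)×1117.6 + 992.66 = 1142.4 kg/h.
Purge T = 0.282×1142.4 = 322.16 kg/h.

322.2 kg/h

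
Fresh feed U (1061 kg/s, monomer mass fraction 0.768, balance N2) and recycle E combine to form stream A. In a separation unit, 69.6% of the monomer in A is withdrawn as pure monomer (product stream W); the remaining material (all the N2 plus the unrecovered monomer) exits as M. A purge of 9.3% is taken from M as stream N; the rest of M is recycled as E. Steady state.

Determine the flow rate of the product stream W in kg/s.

783 kg/s

monomer in A: m_A = 1061×0.768 + (1−0.093)·(1−0.696)·m_A, so m_A = 814.85/0.7243 = 1125.1 kg/s.
Product W = 0.696×1125.1 = 783.04 kg/s.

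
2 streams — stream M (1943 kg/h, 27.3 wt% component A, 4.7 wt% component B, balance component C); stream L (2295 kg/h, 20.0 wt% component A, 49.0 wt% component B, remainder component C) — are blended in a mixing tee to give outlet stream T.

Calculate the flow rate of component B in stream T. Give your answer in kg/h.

component B out = component B in = 1943×0.047 + 2295×0.490 = 1215.9 kg/h.

1216 kg/h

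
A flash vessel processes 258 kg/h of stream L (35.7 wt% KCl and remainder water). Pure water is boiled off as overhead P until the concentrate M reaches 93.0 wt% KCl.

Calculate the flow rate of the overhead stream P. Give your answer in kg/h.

159 kg/h

KCl is conserved: 258×0.357 = 92.106 kg/h all reports to the concentrate.
Concentrate = 92.106/(target fraction) = 99.039 kg/h.
Overhead = 258 − 99.039 = 158.96 kg/h.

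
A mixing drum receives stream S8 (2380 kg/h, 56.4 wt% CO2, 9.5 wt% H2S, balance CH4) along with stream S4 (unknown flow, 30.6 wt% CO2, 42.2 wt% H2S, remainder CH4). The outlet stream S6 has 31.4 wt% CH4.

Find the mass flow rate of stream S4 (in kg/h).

1530 kg/h

Let S4 be the unknown flow. Total out = 2380 + S4.
CH4 balance: 811.58 + 0.272·S4 = 0.314·(2380 + S4)
(0.272 − 0.314)·S4 = 0.314×2380 − 811.58 = -64.26
S4 = -64.26 / -0.042 = 1530 kg/h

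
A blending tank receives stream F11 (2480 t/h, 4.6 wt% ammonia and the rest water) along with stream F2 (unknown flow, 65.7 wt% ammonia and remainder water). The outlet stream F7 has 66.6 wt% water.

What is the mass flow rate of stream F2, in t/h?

Let F2 be the unknown flow. Total out = 2480 + F2.
water balance: 2365.9 + 0.343·F2 = 0.666·(2480 + F2)
(0.343 − 0.666)·F2 = 0.666×2480 − 2365.9 = -714.24
F2 = -714.24 / -0.323 = 2211.3 t/h

2211 t/h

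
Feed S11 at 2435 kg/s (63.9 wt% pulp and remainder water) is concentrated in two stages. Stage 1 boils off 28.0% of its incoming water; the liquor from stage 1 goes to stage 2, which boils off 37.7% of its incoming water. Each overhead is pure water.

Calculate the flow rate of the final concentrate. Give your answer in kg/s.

water in feed = 2435×0.361 = 879.03 kg/s.
After stage 1: water left = (1−0.280)×879.03 = 632.91; stream total = 2188.9 kg/s.
After stage 2: water left = (1−0.377)×632.91 = 394.3; final concentrate = 1950.3 kg/s.

1950 kg/s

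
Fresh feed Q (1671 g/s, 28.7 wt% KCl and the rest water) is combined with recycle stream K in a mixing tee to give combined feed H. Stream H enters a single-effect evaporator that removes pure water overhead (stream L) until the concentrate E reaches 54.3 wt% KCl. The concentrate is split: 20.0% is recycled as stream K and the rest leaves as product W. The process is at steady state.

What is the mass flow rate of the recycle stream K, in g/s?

220.8 g/s

Overall KCl balance (none leaves overhead): KCl in fresh feed = KCl in product, i.e. 1671×0.287 = (1−0.200)·E·0.543.
E = 479.58/(0.543×0.800) = 1104 g/s.
Recycle K = 0.200×1104 = 220.8 g/s.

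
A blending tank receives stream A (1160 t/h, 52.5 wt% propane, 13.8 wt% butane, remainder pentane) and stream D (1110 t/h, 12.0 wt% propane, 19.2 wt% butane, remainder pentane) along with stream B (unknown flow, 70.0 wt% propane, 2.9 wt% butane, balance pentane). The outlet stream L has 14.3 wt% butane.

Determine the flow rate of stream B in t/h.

426.2 t/h

Let B be the unknown flow. Total out = 2270 + B.
butane balance: 373.2 + 0.029·B = 0.143·(2270 + B)
(0.029 − 0.143)·B = 0.143×2270 − 373.2 = -48.59
B = -48.59 / -0.114 = 426.23 t/h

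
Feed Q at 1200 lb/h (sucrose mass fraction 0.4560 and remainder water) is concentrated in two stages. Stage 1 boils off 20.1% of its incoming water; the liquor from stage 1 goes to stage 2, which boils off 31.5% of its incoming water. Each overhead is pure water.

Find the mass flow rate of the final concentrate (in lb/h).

904.5 lb/h

water in feed = 1200×0.544 = 652.8 lb/h.
After stage 1: water left = (1−0.201)×652.8 = 521.59; stream total = 1068.8 lb/h.
After stage 2: water left = (1−0.315)×521.59 = 357.29; final concentrate = 904.49 lb/h.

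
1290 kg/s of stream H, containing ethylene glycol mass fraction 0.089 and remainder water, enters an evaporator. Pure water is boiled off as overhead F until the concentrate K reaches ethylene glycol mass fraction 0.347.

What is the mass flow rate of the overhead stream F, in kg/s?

959.1 kg/s

ethylene glycol is conserved: 1290×0.089 = 114.81 kg/s all reports to the concentrate.
Concentrate = 114.81/(target fraction) = 330.86 kg/s.
Overhead = 1290 − 330.86 = 959.14 kg/s.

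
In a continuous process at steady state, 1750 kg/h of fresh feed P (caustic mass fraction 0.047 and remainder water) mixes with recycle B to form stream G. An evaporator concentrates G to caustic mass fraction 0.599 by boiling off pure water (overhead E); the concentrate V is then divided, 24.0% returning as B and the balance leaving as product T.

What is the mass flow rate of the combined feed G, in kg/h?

1793 kg/h

Overall caustic balance (none leaves overhead): caustic in fresh feed = caustic in product, i.e. 1750×0.047 = (1−0.240)·V·0.599.
V = 82.25/(0.599×0.760) = 180.67 kg/h.
Recycle B = 0.240×180.67 = 43.362 kg/h.
Combined feed G = 1750 + 43.362 = 1793.4 kg/h.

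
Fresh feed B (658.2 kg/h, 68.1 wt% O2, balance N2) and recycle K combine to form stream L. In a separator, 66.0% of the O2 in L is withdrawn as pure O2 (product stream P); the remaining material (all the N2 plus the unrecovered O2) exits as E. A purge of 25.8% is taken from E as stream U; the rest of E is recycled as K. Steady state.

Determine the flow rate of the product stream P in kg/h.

395.6 kg/h

O2 in L: m_A = 658.2×0.681 + (1−0.258)·(1−0.660)·m_A, so m_A = 448.23/0.7477 = 599.47 kg/h.
Product P = 0.660×599.47 = 395.65 kg/h.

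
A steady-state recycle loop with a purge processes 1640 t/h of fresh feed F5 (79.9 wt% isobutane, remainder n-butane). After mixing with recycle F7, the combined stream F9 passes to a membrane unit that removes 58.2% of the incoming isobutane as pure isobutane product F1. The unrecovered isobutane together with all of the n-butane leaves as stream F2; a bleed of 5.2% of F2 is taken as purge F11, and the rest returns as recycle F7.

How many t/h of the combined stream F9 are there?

n-butane enters only via F5 and leaves only via the purge: 1640×0.201 = 0.052×(n-butane in F2), and the membrane unit passes all n-butane, so n-butane in F9 = n-butane in F2 = 6339.2 t/h.
isobutane in F9: m_A = 1640×0.799 + (1−0.052)·(1−0.582)·m_A, so m_A = 1310.4/0.6037 = 2170.4 t/h.
F9 = 2170.4 + 6339.2 = 8509.6 t/h.

8510 t/h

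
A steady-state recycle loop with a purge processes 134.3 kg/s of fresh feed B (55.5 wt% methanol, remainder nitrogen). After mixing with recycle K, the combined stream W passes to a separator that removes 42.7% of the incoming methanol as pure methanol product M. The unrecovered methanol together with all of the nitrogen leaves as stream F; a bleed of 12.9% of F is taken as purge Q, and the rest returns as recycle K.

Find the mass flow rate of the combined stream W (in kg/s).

nitrogen enters only via B and leaves only via the purge: 134.3×0.445 = 0.129×(nitrogen in F), and the separator passes all nitrogen, so nitrogen in W = nitrogen in F = 463.28 kg/s.
methanol in W: m_A = 134.3×0.555 + (1−0.129)·(1−0.427)·m_A, so m_A = 74.537/0.5009 = 148.8 kg/s.
W = 148.8 + 463.28 = 612.08 kg/s.

612.1 kg/s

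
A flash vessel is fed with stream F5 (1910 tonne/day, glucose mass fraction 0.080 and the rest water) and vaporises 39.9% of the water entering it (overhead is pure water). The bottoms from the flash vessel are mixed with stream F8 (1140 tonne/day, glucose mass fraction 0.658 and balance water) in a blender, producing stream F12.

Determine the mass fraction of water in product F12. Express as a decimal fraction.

Vapour removed = 0.399×0.920×1910 = 701.12 tonne/day; concentrate = 1208.9 tonne/day.
water reaching the mixer = 1056.1 (from concentrate) + 1140×0.342 = 1446 tonne/day.
Product flow = 1208.9 + 1140 = 2348.9 tonne/day; water fraction = 0.616.

0.616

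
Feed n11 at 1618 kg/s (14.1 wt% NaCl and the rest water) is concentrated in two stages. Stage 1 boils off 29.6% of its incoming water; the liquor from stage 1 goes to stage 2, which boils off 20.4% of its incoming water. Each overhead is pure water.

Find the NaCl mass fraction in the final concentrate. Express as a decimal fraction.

water in feed = 1618×0.859 = 1389.9 kg/s.
After stage 1: water left = (1−0.296)×1389.9 = 978.46; stream total = 1206.6 kg/s.
After stage 2: water left = (1−0.204)×978.46 = 778.86; final concentrate = 1007 kg/s.
NaCl fraction = 228.14/1007 = 0.227.

0.227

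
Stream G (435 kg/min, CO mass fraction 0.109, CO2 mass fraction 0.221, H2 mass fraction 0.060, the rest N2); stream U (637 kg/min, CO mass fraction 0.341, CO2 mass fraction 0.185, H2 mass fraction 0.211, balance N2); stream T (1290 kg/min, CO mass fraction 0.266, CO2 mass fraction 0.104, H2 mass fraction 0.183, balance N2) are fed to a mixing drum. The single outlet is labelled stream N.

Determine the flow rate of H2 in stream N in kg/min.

396.6 kg/min

H2 out = H2 in = 435×0.060 + 637×0.211 + 1290×0.183 = 396.58 kg/min.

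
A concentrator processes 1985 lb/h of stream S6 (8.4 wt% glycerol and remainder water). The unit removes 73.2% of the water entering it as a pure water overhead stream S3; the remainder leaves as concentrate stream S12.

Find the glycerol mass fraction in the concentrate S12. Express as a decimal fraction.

0.255

glycerol is not removed: 1985×0.084 = 166.74 lb/h of glycerol enters S12.
water entering = 1985×0.916 = 1818.3 lb/h; overhead removed = 0.732×1818.3 = 1331 lb/h.
Concentrate = 1985 − 1331 = 654.03 lb/h.
Mass fraction = 166.74/654.03 = 0.255.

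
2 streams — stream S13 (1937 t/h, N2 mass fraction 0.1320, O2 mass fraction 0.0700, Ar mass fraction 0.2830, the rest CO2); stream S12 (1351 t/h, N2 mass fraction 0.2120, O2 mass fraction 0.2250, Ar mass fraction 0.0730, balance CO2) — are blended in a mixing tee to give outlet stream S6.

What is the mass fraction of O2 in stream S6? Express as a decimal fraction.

0.1337

Total flow out = 1937 + 1351 = 3288 t/h.
O2 in = 1937×0.070 + 1351×0.225 = 439.57 t/h.
O2 mass fraction in S6 = 439.57/3288 = 0.1337.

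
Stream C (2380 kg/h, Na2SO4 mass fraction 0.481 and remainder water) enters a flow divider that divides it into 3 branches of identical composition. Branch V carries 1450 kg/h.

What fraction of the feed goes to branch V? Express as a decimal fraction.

0.609

Fraction to V = 1450/2380 = 0.6092.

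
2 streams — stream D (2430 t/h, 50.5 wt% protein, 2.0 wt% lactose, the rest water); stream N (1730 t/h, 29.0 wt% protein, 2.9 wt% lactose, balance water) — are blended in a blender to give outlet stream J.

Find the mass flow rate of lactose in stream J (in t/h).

lactose out = lactose in = 2430×0.020 + 1730×0.029 = 98.77 t/h.

98.77 t/h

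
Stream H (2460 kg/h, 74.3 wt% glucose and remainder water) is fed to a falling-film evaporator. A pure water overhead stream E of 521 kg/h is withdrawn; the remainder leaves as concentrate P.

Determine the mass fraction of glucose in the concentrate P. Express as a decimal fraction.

0.943

glucose is not removed: 2460×0.743 = 1827.8 kg/h of glucose enters P.
Concentrate = 2460 − 521 = 1939 kg/h.
Mass fraction = 1827.8/1939 = 0.943.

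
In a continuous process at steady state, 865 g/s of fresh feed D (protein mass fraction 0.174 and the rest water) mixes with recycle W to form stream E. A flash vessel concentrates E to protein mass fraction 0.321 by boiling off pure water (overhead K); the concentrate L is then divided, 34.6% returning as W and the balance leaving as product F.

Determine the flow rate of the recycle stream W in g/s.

248.1 g/s

Overall protein balance (none leaves overhead): protein in fresh feed = protein in product, i.e. 865×0.174 = (1−0.346)·L·0.321.
L = 150.51/(0.321×0.654) = 716.94 g/s.
Recycle W = 0.346×716.94 = 248.06 g/s.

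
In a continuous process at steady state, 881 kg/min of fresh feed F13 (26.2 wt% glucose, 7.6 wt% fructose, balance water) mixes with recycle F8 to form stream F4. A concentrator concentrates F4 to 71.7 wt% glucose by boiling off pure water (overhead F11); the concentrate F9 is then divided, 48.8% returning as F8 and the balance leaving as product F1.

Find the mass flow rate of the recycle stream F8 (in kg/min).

306.8 kg/min

Overall glucose balance (none leaves overhead): glucose in fresh feed = glucose in product, i.e. 881×0.262 = (1−0.488)·F9·0.717.
F9 = 230.82/(0.717×0.512) = 628.76 kg/min.
Recycle F8 = 0.488×628.76 = 306.84 kg/min.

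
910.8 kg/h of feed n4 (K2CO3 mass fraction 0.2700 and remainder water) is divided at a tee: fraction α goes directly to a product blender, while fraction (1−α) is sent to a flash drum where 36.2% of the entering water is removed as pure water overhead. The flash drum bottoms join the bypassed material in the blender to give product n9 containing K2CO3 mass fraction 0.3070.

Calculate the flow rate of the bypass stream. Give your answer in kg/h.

495.4 kg/h

All 910.8×0.270 = 245.92 kg/h of K2CO3 reaches n9, so n9 = 245.92/0.307 = 801.03 kg/h and vapour = 109.77 kg/h.
The evaporator receives (1−α)·910.8 of feed at 0.730 water and removes 0.362 of that water:
0.362×0.730×(1−α)×910.8 = 109.77
(1−α) = 109.77/240.69 = 0.4561;  α = 0.5439.
Bypass flow = 0.5439×910.8 = 495.41 kg/h.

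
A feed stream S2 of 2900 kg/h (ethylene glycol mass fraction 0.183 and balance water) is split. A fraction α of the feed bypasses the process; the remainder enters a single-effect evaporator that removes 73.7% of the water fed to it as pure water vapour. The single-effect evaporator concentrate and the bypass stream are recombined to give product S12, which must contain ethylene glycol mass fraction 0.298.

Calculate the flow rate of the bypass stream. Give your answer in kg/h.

1041 kg/h

All 2900×0.183 = 530.7 kg/h of ethylene glycol reaches S12, so S12 = 530.7/0.298 = 1780.9 kg/h and vapour = 1119.1 kg/h.
The evaporator receives (1−α)·2900 of feed at 0.817 water and removes 0.737 of that water:
0.737×0.817×(1−α)×2900 = 1119.1
(1−α) = 1119.1/1746.2 = 0.6409;  α = 0.3591.
Bypass flow = 0.3591×2900 = 1041.4 kg/h.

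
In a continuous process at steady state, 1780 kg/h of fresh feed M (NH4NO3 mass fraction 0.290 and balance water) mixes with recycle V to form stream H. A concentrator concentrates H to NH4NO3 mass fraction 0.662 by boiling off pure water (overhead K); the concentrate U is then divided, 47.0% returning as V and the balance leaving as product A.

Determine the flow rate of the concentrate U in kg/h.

Overall NH4NO3 balance (none leaves overhead): NH4NO3 in fresh feed = NH4NO3 in product, i.e. 1780×0.290 = (1−0.470)·U·0.662.
U = 516.2/(0.662×0.530) = 1471.2 kg/h.

1471 kg/h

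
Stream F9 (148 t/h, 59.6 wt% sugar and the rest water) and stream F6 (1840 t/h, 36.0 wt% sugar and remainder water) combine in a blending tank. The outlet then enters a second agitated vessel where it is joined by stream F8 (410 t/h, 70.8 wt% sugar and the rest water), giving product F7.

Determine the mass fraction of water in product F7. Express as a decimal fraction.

Overall, product flow = 2398 t/h.
water in = 148×0.404 + 1840×0.640 + 410×0.292 = 1357.1 t/h.
water fraction in F7 = 0.5659.

0.5659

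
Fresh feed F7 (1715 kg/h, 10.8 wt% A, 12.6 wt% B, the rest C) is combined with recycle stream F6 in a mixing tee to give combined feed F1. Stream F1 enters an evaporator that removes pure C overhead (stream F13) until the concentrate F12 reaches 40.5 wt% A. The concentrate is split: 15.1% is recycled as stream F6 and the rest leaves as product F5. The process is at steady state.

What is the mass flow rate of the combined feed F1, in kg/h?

1796 kg/h

Overall A balance (none leaves overhead): A in fresh feed = A in product, i.e. 1715×0.108 = (1−0.151)·F12·0.405.
F12 = 185.22/(0.405×0.849) = 538.67 kg/h.
Recycle F6 = 0.151×538.67 = 81.34 kg/h.
Combined feed F1 = 1715 + 81.34 = 1796.3 kg/h.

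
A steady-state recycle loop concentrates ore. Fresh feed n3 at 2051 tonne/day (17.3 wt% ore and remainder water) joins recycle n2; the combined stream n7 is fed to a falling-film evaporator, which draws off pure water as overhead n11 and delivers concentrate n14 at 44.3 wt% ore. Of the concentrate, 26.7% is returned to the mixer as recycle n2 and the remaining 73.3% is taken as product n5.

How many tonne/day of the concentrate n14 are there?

Overall ore balance (none leaves overhead): ore in fresh feed = ore in product, i.e. 2051×0.173 = (1−0.267)·n14·0.443.
n14 = 354.82/(0.443×0.733) = 1092.7 tonne/day.

1093 tonne/day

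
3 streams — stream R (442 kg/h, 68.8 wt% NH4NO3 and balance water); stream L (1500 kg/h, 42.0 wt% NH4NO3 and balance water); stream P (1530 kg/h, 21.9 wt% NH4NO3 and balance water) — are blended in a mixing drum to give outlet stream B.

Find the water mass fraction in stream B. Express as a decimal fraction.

Total flow out = 442 + 1500 + 1530 = 3472 kg/h.
water in = 442×0.312 + 1500×0.580 + 1530×0.781 = 2202.8 kg/h.
water mass fraction in B = 2202.8/3472 = 0.6345.

0.6345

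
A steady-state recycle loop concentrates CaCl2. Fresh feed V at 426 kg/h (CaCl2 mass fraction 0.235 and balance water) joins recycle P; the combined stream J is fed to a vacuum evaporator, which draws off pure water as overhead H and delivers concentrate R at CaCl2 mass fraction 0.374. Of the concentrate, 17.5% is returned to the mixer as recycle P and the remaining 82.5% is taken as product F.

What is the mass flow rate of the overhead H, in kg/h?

158.3 kg/h

Overall CaCl2 balance (none leaves overhead): CaCl2 in fresh feed = CaCl2 in product, i.e. 426×0.235 = (1−0.175)·R·0.374.
R = 100.11/(0.374×0.825) = 324.45 kg/h.
Recycle P = 0.175×324.45 = 56.779 kg/h.
Combined feed J = 426 + 56.779 = 482.78 kg/h.
Overhead H = J − R = 482.78 − 324.45 = 158.33 kg/h.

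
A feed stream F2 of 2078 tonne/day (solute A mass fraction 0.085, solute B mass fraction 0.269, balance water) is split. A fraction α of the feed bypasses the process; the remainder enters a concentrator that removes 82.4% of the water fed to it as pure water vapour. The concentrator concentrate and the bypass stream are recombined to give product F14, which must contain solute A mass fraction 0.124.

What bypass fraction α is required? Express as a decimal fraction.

0.409

All 2078×0.085 = 176.63 tonne/day of solute A reaches F14, so F14 = 176.63/0.124 = 1424.4 tonne/day and vapour = 653.56 tonne/day.
The evaporator receives (1−α)·2078 of feed at 0.646 water and removes 0.824 of that water:
0.824×0.646×(1−α)×2078 = 653.56
(1−α) = 653.56/1106.1 = 0.5909;  α = 0.4091.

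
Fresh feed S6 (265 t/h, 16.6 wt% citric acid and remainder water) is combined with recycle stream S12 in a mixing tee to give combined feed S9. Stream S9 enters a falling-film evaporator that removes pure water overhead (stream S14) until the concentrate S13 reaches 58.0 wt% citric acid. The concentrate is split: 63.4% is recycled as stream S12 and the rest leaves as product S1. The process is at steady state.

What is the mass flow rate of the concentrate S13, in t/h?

Overall citric acid balance (none leaves overhead): citric acid in fresh feed = citric acid in product, i.e. 265×0.166 = (1−0.634)·S13·0.580.
S13 = 43.99/(0.580×0.366) = 207.23 t/h.

207.2 t/h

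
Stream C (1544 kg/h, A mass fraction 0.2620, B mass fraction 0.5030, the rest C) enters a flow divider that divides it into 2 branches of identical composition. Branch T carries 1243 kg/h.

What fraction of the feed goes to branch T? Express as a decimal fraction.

Fraction to T = 1243/1544 = 0.8051.

0.805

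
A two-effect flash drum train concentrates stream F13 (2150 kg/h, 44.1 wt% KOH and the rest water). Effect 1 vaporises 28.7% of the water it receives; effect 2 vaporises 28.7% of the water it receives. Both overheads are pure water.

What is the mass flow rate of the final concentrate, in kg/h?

1559 kg/h

water in feed = 2150×0.559 = 1201.9 kg/h.
After stage 1: water left = (1−0.287)×1201.9 = 856.92; stream total = 1805.1 kg/h.
After stage 2: water left = (1−0.287)×856.92 = 610.98; final concentrate = 1559.1 kg/h.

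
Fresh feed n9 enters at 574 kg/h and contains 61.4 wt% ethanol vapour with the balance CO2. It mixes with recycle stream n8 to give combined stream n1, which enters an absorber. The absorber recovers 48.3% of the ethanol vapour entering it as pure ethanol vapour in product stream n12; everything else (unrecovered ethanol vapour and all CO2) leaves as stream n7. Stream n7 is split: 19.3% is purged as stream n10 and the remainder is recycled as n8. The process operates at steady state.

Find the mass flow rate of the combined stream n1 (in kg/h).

1753 kg/h

CO2 enters only via n9 and leaves only via the purge: 574×0.386 = 0.193×(CO2 in n7), and the absorber passes all CO2, so CO2 in n1 = CO2 in n7 = 1148 kg/h.
ethanol vapour in n1: m_A = 574×0.614 + (1−0.193)·(1−0.483)·m_A, so m_A = 352.44/0.5828 = 604.75 kg/h.
n1 = 604.75 + 1148 = 1752.7 kg/h.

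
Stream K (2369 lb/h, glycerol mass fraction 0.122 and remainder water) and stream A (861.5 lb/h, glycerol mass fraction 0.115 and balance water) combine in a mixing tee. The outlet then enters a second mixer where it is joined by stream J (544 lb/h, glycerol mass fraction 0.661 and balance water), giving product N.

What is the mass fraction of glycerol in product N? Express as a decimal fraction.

Overall, product flow = 3774.5 lb/h.
glycerol in = 2369×0.122 + 861.5×0.115 + 544×0.661 = 747.67 lb/h.
glycerol fraction in N = 0.198.

0.198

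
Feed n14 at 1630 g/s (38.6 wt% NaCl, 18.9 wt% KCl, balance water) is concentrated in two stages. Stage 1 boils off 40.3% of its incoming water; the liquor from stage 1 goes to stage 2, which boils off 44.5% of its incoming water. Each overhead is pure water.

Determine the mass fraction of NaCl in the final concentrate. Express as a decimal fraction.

0.539

water in feed = 1630×0.425 = 692.75 g/s.
After stage 1: water left = (1−0.403)×692.75 = 413.57; stream total = 1350.8 g/s.
After stage 2: water left = (1−0.445)×413.57 = 229.53; final concentrate = 1166.8 g/s.
NaCl fraction = 629.18/1166.8 = 0.539.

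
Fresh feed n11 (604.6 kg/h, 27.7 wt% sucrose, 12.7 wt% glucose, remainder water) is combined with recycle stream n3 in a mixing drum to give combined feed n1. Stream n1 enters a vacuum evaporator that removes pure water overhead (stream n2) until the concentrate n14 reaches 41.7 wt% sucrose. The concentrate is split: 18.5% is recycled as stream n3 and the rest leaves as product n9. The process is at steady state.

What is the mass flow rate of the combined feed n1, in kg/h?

695.8 kg/h

Overall sucrose balance (none leaves overhead): sucrose in fresh feed = sucrose in product, i.e. 604.6×0.277 = (1−0.185)·n14·0.417.
n14 = 167.47/(0.417×0.815) = 492.78 kg/h.
Recycle n3 = 0.185×492.78 = 91.165 kg/h.
Combined feed n1 = 604.6 + 91.165 = 695.76 kg/h.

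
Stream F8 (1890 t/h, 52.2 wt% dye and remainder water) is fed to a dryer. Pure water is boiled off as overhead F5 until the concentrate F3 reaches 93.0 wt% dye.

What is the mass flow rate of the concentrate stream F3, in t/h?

1061 t/h

dye is conserved: 1890×0.522 = 986.58 t/h all reports to the concentrate.
Concentrate = 986.58/(target fraction) = 1060.8 t/h.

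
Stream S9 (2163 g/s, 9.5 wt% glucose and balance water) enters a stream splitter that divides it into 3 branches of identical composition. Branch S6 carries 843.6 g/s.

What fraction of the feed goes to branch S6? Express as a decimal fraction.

Fraction to S6 = 843.6/2163 = 0.3900.

0.390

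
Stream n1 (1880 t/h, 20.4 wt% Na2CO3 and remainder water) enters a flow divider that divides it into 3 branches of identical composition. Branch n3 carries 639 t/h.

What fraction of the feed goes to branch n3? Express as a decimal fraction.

Fraction to n3 = 639/1880 = 0.3399.

0.340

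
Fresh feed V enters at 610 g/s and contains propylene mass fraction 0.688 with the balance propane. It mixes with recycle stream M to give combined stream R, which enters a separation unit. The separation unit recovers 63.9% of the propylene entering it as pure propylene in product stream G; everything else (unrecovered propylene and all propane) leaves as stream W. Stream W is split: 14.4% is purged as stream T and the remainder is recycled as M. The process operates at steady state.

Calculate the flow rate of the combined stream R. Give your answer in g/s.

propane enters only via V and leaves only via the purge: 610×0.312 = 0.144×(propane in W), and the separation unit passes all propane, so propane in R = propane in W = 1321.7 g/s.
propylene in R: m_A = 610×0.688 + (1−0.144)·(1−0.639)·m_A, so m_A = 419.68/0.6910 = 607.37 g/s.
R = 607.37 + 1321.7 = 1929 g/s.

1929 g/s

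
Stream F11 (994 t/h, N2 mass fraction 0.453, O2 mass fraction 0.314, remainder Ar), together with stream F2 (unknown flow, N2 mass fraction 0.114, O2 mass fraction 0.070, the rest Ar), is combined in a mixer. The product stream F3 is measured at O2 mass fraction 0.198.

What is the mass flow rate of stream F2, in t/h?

Let F2 be the unknown flow. Total out = 994 + F2.
O2 balance: 312.12 + 0.070·F2 = 0.198·(994 + F2)
(0.070 − 0.198)·F2 = 0.198×994 − 312.12 = -115.3
F2 = -115.3 / -0.128 = 900.81 t/h

900.8 t/h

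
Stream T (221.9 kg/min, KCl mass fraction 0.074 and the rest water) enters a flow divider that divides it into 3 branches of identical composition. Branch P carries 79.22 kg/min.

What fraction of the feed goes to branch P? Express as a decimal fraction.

Fraction to P = 79.22/221.9 = 0.3570.

0.357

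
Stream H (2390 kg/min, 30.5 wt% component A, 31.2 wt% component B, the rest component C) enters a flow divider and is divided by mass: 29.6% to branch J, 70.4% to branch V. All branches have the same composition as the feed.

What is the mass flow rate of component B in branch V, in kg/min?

Branch V total = 0.704×2390 = 1682.6 kg/min.
component B in V = 0.312×1682.6 = 524.96 kg/min.

525 kg/min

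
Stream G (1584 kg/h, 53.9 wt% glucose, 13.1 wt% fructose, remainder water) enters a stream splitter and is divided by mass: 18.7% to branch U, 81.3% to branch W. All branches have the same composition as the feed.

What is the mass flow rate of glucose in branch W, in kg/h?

Branch W total = 0.813×1584 = 1287.8 kg/h.
glucose in W = 0.539×1287.8 = 694.12 kg/h.

694.1 kg/h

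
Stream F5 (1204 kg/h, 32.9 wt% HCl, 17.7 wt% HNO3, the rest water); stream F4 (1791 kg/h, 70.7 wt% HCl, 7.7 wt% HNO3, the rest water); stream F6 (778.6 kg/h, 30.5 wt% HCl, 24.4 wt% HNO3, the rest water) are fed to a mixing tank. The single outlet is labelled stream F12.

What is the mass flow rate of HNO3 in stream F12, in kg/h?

HNO3 out = HNO3 in = 1204×0.177 + 1791×0.077 + 778.6×0.244 = 540.99 kg/h.

541 kg/h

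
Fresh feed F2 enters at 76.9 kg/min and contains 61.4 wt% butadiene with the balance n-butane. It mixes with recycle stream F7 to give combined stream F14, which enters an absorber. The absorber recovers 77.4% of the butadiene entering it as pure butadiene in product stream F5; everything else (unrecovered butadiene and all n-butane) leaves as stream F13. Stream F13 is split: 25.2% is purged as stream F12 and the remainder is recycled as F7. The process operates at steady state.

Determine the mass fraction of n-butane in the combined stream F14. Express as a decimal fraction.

n-butane enters only via F2 and leaves only via the purge: 76.9×0.386 = 0.252×(n-butane in F13), and the absorber passes all n-butane, so n-butane in F14 = n-butane in F13 = 117.79 kg/min.
butadiene in F14: m_A = 76.9×0.614 + (1−0.252)·(1−0.774)·m_A, so m_A = 47.217/0.8310 = 56.822 kg/min.
F14 = 56.822 + 117.79 = 174.61 kg/min.
n-butane fraction in F14 = 117.79/174.61 = 0.6746.

0.6746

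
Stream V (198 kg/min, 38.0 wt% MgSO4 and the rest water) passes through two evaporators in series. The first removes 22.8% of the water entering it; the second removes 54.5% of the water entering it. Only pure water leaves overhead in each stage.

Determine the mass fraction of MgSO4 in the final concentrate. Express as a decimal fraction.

0.636

water in feed = 198×0.620 = 122.76 kg/min.
After stage 1: water left = (1−0.228)×122.76 = 94.771; stream total = 170.01 kg/min.
After stage 2: water left = (1−0.545)×94.771 = 43.121; final concentrate = 118.36 kg/min.
MgSO4 fraction = 75.24/118.36 = 0.636.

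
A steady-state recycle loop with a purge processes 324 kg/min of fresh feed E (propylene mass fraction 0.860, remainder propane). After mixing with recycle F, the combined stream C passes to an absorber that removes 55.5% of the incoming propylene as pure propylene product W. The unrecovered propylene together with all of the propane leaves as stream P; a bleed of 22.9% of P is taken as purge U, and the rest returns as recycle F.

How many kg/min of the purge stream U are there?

propane enters only via E and leaves only via the purge: 324×0.140 = 0.229×(propane in P), and the absorber passes all propane, so propane in C = propane in P = 198.08 kg/min.
propylene in C: m_A = 324×0.860 + (1−0.229)·(1−0.555)·m_A, so m_A = 278.64/0.6569 = 424.17 kg/min.
P = (1−0.555)×424.17 + 198.08 = 386.83 kg/min.
Purge U = 0.229×386.83 = 88.585 kg/min.

88.59 kg/min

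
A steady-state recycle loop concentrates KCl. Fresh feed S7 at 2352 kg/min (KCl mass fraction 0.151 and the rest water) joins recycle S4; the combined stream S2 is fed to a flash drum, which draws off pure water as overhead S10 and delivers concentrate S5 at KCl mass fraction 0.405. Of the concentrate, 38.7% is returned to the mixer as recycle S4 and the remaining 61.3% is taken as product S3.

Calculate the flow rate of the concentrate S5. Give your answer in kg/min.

Overall KCl balance (none leaves overhead): KCl in fresh feed = KCl in product, i.e. 2352×0.151 = (1−0.387)·S5·0.405.
S5 = 355.15/(0.405×0.613) = 1430.5 kg/min.

1431 kg/min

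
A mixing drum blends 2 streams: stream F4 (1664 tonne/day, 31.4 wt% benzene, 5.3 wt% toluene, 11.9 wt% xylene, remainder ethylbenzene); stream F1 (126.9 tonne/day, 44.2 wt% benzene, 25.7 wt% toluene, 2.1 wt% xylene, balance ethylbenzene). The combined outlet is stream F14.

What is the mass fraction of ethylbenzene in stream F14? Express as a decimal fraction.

0.4974

Total flow out = 1664 + 126.9 = 1790.9 tonne/day.
ethylbenzene in = 1664×0.514 + 126.9×0.280 = 890.83 tonne/day.
ethylbenzene mass fraction in F14 = 890.83/1790.9 = 0.4974.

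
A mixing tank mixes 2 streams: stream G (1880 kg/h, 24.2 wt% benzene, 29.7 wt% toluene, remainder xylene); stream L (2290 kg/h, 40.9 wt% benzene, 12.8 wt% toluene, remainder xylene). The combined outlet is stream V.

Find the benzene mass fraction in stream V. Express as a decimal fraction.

0.3337

Total flow out = 1880 + 2290 = 4170 kg/h.
benzene in = 1880×0.242 + 2290×0.409 = 1391.6 kg/h.
benzene mass fraction in V = 1391.6/4170 = 0.3337.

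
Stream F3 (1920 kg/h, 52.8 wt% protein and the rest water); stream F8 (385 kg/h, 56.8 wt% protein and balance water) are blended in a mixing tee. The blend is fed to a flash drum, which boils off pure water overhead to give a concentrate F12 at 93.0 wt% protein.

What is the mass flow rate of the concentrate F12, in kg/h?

protein entering = 1920×0.528 + 385×0.568 = 1232.4 kg/h.
All protein reports to F12, so F12 = 1232.4/0.930 = 1325.2 kg/h.

1325 kg/h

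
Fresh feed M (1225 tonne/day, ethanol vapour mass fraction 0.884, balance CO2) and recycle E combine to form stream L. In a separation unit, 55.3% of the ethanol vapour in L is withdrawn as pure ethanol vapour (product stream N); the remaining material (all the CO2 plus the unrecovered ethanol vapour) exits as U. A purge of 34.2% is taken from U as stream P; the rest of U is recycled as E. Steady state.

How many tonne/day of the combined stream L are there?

CO2 enters only via M and leaves only via the purge: 1225×0.116 = 0.342×(CO2 in U), and the separation unit passes all CO2, so CO2 in L = CO2 in U = 415.5 tonne/day.
ethanol vapour in L: m_A = 1225×0.884 + (1−0.342)·(1−0.553)·m_A, so m_A = 1082.9/0.7059 = 1534.1 tonne/day.
L = 1534.1 + 415.5 = 1949.6 tonne/day.

1950 tonne/day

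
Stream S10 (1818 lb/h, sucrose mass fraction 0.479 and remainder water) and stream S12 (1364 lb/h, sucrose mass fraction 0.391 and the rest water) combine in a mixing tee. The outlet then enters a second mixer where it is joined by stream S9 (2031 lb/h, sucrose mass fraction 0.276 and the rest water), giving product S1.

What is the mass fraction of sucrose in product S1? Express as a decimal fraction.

Overall, product flow = 5213 lb/h.
sucrose in = 1818×0.479 + 1364×0.391 + 2031×0.276 = 1964.7 lb/h.
sucrose fraction in S1 = 0.377.

0.377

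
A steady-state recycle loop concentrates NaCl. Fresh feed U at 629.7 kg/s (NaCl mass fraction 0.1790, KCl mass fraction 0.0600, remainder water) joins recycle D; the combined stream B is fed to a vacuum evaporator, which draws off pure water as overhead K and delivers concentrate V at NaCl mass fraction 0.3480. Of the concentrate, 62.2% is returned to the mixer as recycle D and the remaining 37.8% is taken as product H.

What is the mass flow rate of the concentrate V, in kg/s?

Overall NaCl balance (none leaves overhead): NaCl in fresh feed = NaCl in product, i.e. 629.7×0.179 = (1−0.622)·V·0.348.
V = 112.72/(0.348×0.378) = 856.87 kg/s.

856.9 kg/s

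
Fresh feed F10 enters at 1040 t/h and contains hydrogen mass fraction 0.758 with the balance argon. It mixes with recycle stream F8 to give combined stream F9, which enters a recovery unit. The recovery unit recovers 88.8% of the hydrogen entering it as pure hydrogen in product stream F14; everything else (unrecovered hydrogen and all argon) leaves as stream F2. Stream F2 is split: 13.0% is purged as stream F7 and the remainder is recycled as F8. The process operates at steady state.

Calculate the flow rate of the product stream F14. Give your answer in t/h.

775.6 t/h

hydrogen in F9: m_A = 1040×0.758 + (1−0.130)·(1−0.888)·m_A, so m_A = 788.32/0.9026 = 873.43 t/h.
Product F14 = 0.888×873.43 = 775.6 t/h.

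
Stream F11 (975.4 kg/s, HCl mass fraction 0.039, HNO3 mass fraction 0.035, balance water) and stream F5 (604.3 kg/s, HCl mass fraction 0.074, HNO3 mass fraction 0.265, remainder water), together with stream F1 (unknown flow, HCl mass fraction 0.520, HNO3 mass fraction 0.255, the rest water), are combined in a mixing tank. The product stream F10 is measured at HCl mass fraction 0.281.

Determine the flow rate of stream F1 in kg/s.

Let F1 be the unknown flow. Total out = 1579.7 + F1.
HCl balance: 82.759 + 0.520·F1 = 0.281·(1579.7 + F1)
(0.520 − 0.281)·F1 = 0.281×1579.7 − 82.759 = 361.14
F1 = 361.14 / 0.239 = 1511 kg/s

1511 kg/s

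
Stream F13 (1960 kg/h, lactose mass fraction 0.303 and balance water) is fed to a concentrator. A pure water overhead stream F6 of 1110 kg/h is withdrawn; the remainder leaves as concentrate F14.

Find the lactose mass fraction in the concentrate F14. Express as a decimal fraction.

0.699

lactose is not removed: 1960×0.303 = 593.88 kg/h of lactose enters F14.
Concentrate = 1960 − 1110 = 850 kg/h.
Mass fraction = 593.88/850 = 0.699.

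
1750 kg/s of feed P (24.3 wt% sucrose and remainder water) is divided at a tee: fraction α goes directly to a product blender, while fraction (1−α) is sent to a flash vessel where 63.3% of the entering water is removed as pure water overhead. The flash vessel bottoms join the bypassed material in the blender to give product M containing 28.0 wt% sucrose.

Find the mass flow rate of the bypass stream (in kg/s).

1267 kg/s

All 1750×0.243 = 425.25 kg/s of sucrose reaches M, so M = 425.25/0.280 = 1518.7 kg/s and vapour = 231.25 kg/s.
The evaporator receives (1−α)·1750 of feed at 0.757 water and removes 0.633 of that water:
0.633×0.757×(1−α)×1750 = 231.25
(1−α) = 231.25/838.57 = 0.2758;  α = 0.7242.
Bypass flow = 0.7242×1750 = 1267.4 kg/s.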